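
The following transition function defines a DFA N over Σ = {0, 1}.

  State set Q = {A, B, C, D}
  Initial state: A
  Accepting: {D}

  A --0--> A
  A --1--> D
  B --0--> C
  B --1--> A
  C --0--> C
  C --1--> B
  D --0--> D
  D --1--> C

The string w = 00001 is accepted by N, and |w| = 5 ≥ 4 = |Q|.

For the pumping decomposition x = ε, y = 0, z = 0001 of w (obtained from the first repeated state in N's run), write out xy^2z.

000001

xy^2z = ε·0·0·0001 = 000001.
Reading y = 0 takes N from A back to A, so after x·y·y the machine is still in A, and z then leads to the accepting state D. Hence 000001 ∈ L(N).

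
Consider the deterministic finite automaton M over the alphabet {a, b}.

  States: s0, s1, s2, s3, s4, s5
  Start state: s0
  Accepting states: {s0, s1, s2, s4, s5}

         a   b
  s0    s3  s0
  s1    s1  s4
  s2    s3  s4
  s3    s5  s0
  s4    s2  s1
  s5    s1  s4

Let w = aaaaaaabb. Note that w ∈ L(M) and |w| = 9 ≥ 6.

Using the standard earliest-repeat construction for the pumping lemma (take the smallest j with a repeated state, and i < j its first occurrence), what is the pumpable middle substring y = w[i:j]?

a

Run of M on w = a a a a a a a b b:
  step 0: s0  (start)
  step 1: s3  (read a: s0→s3)
  step 2: s5  (read a: s3→s5)
  step 3: s1  (read a: s5→s1)
  step 4: s1  (read a: s1→s1)   ← first repeat (s1 seen earlier)
  step 5: s1  (read a: s1→s1)
  step 6: s1  (read a: s1→s1)
  step 7: s1  (read a: s1→s1)
  step 8: s4  (read b: s1→s4)
  step 9: s1  (read b: s4→s1)

So i = 3, j = 4, giving x = w[0:3] = aaa, y = w[3:4] = a, z = w[4:9] = aaabb.
Check: |xy| = 4 ≤ 6 and |y| = 1 ≥ 1. Reading y takes M from s1 back to s1, so every xyⁱz is accepted.
Pumping length from the standard proof: p = 6 (the number of states). The repeated state found above gives |xy| = j ≤ 6 and |y| = j − i ≥ 1.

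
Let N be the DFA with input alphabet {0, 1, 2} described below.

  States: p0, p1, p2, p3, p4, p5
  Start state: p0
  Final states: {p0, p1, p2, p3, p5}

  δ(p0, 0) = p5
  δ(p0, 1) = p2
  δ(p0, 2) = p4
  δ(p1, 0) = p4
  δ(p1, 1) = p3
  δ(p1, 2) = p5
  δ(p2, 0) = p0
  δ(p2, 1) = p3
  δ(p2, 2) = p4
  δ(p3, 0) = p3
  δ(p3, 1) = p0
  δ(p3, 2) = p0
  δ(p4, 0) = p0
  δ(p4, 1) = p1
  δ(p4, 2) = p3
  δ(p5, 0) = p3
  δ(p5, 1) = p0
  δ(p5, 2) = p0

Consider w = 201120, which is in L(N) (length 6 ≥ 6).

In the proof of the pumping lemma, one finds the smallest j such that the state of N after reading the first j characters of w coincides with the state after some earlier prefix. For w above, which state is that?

p0

State sequence: p0 -2-> p4 -0-> p0 -1-> p2 -1-> p3 -2-> p0 -0-> p5
First repeat at step 2: p0 was already visited.

The earliest repeat is at step j = 2: N is in p0, which it already visited at step i = 0.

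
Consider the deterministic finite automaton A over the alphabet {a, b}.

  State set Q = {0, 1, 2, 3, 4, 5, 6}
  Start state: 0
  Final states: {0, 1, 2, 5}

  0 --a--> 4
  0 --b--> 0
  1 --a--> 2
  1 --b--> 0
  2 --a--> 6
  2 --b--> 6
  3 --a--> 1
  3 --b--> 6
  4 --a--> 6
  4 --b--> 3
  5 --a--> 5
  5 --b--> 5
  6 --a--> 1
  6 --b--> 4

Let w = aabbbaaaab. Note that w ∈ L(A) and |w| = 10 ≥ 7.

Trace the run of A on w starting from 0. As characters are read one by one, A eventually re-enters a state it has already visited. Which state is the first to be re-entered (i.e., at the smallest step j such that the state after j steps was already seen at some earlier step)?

4

Run of A on w = a a b b b a a a a b:
  step 0: 0  (start)
  step 1: 4  (read a: 0→4)
  step 2: 6  (read a: 4→6)
  step 3: 4  (read b: 6→4)   ← first repeat (4 seen earlier)
  step 4: 3  (read b: 4→3)
  step 5: 6  (read b: 3→6)
  step 6: 1  (read a: 6→1)
  step 7: 2  (read a: 1→2)
  step 8: 6  (read a: 2→6)
  step 9: 1  (read a: 6→1)
  step 10: 0  (read b: 1→0)

The earliest repeat is at step j = 3: A is in 4, which it already visited at step i = 1.
The DFA has 7 states, so the proof of the pumping lemma guarantees a repeated state among the first 7+1 visited; the segment between the two visits is the pumpable y.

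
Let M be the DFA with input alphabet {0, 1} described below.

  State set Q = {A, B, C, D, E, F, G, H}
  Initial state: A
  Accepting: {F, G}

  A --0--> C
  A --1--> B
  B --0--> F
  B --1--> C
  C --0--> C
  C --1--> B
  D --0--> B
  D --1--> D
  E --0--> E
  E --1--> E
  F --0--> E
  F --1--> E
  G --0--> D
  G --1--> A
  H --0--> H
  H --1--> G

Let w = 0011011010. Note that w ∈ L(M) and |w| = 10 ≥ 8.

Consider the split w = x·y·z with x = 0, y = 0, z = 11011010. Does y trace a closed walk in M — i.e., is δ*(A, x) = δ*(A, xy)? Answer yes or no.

State sequence: A -0-> C -0-> C

After x (step 1): C. After xy (step 2): C.
They match, so y = 0 drives M around a cycle from C back to itself; pumping y any number of times keeps M in C before reading z, and xyⁱz ∈ L(M) for every i ≥ 0.

yes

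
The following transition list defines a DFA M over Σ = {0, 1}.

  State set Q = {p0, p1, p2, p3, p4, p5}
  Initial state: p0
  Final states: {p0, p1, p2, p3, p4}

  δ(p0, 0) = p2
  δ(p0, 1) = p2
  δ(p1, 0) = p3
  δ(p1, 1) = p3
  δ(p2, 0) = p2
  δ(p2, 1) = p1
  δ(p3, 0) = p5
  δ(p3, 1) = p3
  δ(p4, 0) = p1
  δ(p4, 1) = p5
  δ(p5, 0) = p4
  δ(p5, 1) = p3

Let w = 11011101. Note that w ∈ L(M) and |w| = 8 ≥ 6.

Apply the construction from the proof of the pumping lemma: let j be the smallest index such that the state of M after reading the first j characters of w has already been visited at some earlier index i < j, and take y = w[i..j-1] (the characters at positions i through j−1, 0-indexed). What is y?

State sequence: p0 -1-> p2 -1-> p1 -0-> p3 -1-> p3 -1-> p3 -1-> p3 -0-> p5 -1-> p3
First repeat at step 4: p3 was already visited.

So i = 3, j = 4, giving x = w[0:3] = 110, y = w[3:4] = 1, z = w[4:8] = 1101.
Check: |xy| = 4 ≤ 6 and |y| = 1 ≥ 1. Reading y takes M from p3 back to p3, so every xyⁱz is accepted.

1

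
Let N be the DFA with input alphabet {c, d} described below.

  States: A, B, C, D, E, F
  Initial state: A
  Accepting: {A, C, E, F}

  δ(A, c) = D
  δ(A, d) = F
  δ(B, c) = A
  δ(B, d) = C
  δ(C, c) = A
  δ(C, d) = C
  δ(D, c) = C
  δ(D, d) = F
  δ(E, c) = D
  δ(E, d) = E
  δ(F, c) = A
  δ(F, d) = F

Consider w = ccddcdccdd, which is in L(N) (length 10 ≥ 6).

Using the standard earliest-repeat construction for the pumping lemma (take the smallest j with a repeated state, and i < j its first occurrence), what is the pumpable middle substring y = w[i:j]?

d

State sequence: A -c-> D -c-> C -d-> C -d-> C -c-> A -d-> F -c-> A -c-> D -d-> F -d-> F
First repeat at step 3: C was already visited.

So i = 2, j = 3, giving x = w[0:2] = cc, y = w[2:3] = d, z = w[3:10] = dcdccdd.
Check: |xy| = 3 ≤ 6 and |y| = 1 ≥ 1. Reading y takes N from C back to C, so every xyⁱz is accepted.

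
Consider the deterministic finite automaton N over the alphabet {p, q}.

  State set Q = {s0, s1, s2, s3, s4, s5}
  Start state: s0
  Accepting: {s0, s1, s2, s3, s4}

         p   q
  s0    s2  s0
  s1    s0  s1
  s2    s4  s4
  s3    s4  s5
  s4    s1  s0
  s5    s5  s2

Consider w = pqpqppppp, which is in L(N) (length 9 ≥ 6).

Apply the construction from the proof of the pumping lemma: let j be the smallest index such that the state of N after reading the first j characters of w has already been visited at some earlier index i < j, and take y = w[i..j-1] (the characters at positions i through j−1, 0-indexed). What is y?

Run of N on w = p q p q p p p p p:
  step 0: s0  (start)
  step 1: s2  (read p: s0→s2)
  step 2: s4  (read q: s2→s4)
  step 3: s1  (read p: s4→s1)
  step 4: s1  (read q: s1→s1)   ← first repeat (s1 seen earlier)
  step 5: s0  (read p: s1→s0)
  step 6: s2  (read p: s0→s2)
  step 7: s4  (read p: s2→s4)
  step 8: s1  (read p: s4→s1)
  step 9: s0  (read p: s1→s0)

So i = 3, j = 4, giving x = w[0:3] = pqp, y = w[3:4] = q, z = w[4:9] = ppppp.
Check: |xy| = 4 ≤ 6 and |y| = 1 ≥ 1. Reading y takes N from s1 back to s1, so every xyⁱz is accepted.

q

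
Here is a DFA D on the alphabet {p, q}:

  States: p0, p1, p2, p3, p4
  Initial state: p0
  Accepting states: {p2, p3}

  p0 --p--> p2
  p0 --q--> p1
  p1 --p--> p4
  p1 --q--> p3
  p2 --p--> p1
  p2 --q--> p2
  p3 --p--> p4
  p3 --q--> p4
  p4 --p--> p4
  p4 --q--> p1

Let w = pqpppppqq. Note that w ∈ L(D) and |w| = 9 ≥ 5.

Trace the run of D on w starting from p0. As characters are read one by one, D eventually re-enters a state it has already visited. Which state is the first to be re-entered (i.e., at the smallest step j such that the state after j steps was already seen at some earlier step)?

p2

Run of D on w = p q p p p p p q q:
  step 0: p0  (start)
  step 1: p2  (read p: p0→p2)
  step 2: p2  (read q: p2→p2)   ← first repeat (p2 seen earlier)
  step 3: p1  (read p: p2→p1)
  step 4: p4  (read p: p1→p4)
  step 5: p4  (read p: p4→p4)
  step 6: p4  (read p: p4→p4)
  step 7: p4  (read p: p4→p4)
  step 8: p1  (read q: p4→p1)
  step 9: p3  (read q: p1→p3)

The earliest repeat is at step j = 2: D is in p2, which it already visited at step i = 1.
Since D has 5 states, any run of length ≥ 5 visits 5+1 states, so by pigeonhole some state repeats within the first 5 steps — that repeat gives the pumpable loop.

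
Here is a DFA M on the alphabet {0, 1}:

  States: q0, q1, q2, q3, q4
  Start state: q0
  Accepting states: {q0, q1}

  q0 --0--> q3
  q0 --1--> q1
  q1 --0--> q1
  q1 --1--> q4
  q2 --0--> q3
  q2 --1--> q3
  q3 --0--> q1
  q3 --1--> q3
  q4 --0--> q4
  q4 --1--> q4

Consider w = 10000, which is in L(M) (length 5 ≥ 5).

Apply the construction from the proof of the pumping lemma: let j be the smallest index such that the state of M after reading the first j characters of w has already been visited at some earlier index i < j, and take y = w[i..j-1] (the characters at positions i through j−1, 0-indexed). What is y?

0

Run of M on w = 1 0 0 0 0:
  step 0: q0  (start)
  step 1: q1  (read 1: q0→q1)
  step 2: q1  (read 0: q1→q1)   ← first repeat (q1 seen earlier)
  step 3: q1  (read 0: q1→q1)
  step 4: q1  (read 0: q1→q1)
  step 5: q1  (read 0: q1→q1)

So i = 1, j = 2, giving x = w[0:1] = 1, y = w[1:2] = 0, z = w[2:5] = 000.
Check: |xy| = 2 ≤ 5 and |y| = 1 ≥ 1. Reading y takes M from q1 back to q1, so every xyⁱz is accepted.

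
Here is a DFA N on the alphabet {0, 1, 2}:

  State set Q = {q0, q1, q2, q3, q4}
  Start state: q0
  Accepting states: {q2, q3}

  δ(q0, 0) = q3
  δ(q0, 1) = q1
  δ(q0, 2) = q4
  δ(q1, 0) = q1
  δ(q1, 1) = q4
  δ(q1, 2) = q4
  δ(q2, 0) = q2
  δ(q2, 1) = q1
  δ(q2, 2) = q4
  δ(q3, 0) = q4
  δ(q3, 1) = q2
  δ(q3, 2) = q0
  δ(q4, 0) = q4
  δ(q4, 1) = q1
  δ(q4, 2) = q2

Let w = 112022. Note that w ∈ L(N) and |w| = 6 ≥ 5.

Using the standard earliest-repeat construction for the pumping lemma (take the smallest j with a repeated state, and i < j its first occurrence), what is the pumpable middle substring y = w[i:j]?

0

State sequence: q0 -1-> q1 -1-> q4 -2-> q2 -0-> q2 -2-> q4 -2-> q2
First repeat at step 4: q2 was already visited.

So i = 3, j = 4, giving x = w[0:3] = 112, y = w[3:4] = 0, z = w[4:6] = 22.
Check: |xy| = 4 ≤ 5 and |y| = 1 ≥ 1. Reading y takes N from q2 back to q2, so every xyⁱz is accepted.
Since N has 5 states, any run of length ≥ 5 visits 5+1 states, so by pigeonhole some state repeats within the first 5 steps — that repeat gives the pumpable loop.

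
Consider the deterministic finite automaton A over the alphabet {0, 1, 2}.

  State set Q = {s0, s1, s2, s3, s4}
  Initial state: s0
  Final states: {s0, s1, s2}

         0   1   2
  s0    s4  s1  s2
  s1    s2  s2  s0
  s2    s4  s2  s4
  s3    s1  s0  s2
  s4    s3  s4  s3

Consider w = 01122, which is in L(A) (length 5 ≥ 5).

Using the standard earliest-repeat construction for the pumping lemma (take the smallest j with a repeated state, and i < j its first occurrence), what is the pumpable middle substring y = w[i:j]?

1

Run of A on w = 0 1 1 2 2:
  step 0: s0  (start)
  step 1: s4  (read 0: s0→s4)
  step 2: s4  (read 1: s4→s4)   ← first repeat (s4 seen earlier)
  step 3: s4  (read 1: s4→s4)
  step 4: s3  (read 2: s4→s3)
  step 5: s2  (read 2: s3→s2)

So i = 1, j = 2, giving x = w[0:1] = 0, y = w[1:2] = 1, z = w[2:5] = 122.
Check: |xy| = 2 ≤ 5 and |y| = 1 ≥ 1. Reading y takes A from s4 back to s4, so every xyⁱz is accepted.
The DFA has 5 states, so the proof of the pumping lemma guarantees a repeated state among the first 5+1 visited; the segment between the two visits is the pumpable y.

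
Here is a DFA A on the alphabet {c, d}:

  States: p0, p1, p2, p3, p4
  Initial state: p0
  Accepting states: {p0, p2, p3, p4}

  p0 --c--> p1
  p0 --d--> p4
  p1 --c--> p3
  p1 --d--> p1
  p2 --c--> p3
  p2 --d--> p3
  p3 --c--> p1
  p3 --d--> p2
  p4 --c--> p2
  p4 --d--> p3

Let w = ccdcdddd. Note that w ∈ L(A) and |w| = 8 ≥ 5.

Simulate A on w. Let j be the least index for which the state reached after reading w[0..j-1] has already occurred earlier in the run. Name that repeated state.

State sequence: p0 -c-> p1 -c-> p3 -d-> p2 -c-> p3 -d-> p2 -d-> p3 -d-> p2 -d-> p3
First repeat at step 4: p3 was already visited.

The earliest repeat is at step j = 4: A is in p3, which it already visited at step i = 2.

p3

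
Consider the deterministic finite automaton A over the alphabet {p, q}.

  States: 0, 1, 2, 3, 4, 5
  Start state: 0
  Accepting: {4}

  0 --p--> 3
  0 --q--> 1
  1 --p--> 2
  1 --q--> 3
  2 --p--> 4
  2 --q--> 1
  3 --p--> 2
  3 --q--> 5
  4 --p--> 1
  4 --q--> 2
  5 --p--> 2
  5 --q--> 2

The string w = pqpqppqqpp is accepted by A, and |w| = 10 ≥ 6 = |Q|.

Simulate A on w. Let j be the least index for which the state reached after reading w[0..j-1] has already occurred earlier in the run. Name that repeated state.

Run of A on w = p q p q p p q q p p:
  step 0: 0  (start)
  step 1: 3  (read p: 0→3)
  step 2: 5  (read q: 3→5)
  step 3: 2  (read p: 5→2)
  step 4: 1  (read q: 2→1)
  step 5: 2  (read p: 1→2)   ← first repeat (2 seen earlier)
  step 6: 4  (read p: 2→4)
  step 7: 2  (read q: 4→2)
  step 8: 1  (read q: 2→1)
  step 9: 2  (read p: 1→2)
  step 10: 4  (read p: 2→4)

The earliest repeat is at step j = 5: A is in 2, which it already visited at step i = 3.
The DFA has 6 states, so the proof of the pumping lemma guarantees a repeated state among the first 6+1 visited; the segment between the two visits is the pumpable y.

2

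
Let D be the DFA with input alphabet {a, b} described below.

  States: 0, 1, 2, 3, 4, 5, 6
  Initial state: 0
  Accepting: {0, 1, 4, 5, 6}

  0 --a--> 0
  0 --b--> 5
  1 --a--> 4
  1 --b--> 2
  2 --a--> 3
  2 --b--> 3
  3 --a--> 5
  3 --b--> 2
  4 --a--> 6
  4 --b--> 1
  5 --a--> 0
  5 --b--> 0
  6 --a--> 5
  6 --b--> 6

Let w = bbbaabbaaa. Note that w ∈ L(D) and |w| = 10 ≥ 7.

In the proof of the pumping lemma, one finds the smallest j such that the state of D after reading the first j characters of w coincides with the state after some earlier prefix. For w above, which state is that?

State sequence: 0 -b-> 5 -b-> 0 -b-> 5 -a-> 0 -a-> 0 -b-> 5 -b-> 0 -a-> 0 -a-> 0 -a-> 0
First repeat at step 2: 0 was already visited.

The earliest repeat is at step j = 2: D is in 0, which it already visited at step i = 0.

0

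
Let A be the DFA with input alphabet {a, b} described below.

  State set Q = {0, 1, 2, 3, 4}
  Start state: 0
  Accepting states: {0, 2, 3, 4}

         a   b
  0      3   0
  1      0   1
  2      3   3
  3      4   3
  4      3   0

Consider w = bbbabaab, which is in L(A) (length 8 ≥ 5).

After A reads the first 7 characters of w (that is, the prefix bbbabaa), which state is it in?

3

State sequence: 0 -b-> 0 -b-> 0 -b-> 0 -a-> 3 -b-> 3 -a-> 4 -a-> 3

After reading 7 characters, A is in state 3.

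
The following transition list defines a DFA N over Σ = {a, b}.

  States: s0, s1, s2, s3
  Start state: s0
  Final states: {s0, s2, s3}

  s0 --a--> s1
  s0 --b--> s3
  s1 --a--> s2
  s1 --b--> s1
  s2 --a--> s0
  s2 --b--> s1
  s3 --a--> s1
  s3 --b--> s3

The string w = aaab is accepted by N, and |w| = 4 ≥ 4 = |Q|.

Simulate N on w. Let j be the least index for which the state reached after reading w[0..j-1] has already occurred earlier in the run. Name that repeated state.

State sequence: s0 -a-> s1 -a-> s2 -a-> s0 -b-> s3
First repeat at step 3: s0 was already visited.

The earliest repeat is at step j = 3: N is in s0, which it already visited at step i = 0.
Since N has 4 states, any run of length ≥ 4 visits 4+1 states, so by pigeonhole some state repeats within the first 4 steps — that repeat gives the pumpable loop.

s0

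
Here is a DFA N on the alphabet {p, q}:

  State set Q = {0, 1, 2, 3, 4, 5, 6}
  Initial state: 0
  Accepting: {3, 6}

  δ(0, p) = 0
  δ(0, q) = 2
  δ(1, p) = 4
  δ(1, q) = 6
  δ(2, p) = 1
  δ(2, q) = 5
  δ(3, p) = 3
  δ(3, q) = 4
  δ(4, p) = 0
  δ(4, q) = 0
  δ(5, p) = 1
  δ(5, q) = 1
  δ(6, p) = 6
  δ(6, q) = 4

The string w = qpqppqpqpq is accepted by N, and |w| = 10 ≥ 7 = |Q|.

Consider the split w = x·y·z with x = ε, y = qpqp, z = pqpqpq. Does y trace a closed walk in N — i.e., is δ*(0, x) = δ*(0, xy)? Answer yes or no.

Run of N on the first 4 characters of w = q p q p:
  step 0: 0  (start)
  step 1: 2  (read q: 0→2)
  step 2: 1  (read p: 2→1)
  step 3: 6  (read q: 1→6)
  step 4: 6  (read p: 6→6)

After x (step 0): 0. After xy (step 4): 6.
They differ (0 ≠ 6), so y is not a cycle from the state after x; this split is not the one the pumping-lemma construction produces, and pumping y need not keep the string in L(N).

no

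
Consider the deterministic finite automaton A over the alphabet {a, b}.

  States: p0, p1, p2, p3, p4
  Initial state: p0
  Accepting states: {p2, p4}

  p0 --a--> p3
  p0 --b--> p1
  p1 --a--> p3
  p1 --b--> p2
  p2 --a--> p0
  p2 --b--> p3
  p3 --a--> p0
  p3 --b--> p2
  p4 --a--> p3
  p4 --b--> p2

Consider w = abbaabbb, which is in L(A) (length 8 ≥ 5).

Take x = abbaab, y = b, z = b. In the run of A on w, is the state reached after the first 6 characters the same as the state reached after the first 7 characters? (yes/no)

no

Run of A on the first 7 characters of w = a b b a a b b:
  step 0: p0  (start)
  step 1: p3  (read a: p0→p3)
  step 2: p2  (read b: p3→p2)
  step 3: p3  (read b: p2→p3)
  step 4: p0  (read a: p3→p0)
  step 5: p3  (read a: p0→p3)
  step 6: p2  (read b: p3→p2)
  step 7: p3  (read b: p2→p3)

After x (step 6): p2. After xy (step 7): p3.
They differ (p2 ≠ p3), so y is not a cycle from the state after x; this split is not the one the pumping-lemma construction produces, and pumping y need not keep the string in L(A).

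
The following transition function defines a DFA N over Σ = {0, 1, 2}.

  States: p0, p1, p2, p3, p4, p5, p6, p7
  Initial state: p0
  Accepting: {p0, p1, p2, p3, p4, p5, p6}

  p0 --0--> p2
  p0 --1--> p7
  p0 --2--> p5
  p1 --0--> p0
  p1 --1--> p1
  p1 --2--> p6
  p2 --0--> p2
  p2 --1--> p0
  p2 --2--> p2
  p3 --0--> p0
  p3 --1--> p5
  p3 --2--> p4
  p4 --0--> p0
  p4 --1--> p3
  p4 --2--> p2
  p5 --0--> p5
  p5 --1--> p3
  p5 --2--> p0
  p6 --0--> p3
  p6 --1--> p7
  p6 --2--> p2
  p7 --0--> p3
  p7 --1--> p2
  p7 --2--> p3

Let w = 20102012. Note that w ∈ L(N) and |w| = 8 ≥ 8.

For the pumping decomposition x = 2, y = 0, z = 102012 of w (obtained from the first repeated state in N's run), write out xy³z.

xy^3z = 2·0·0·0·102012 = 2000102012.
Reading y = 0 takes N from p5 back to p5, so after x·y·y·y the machine is still in p5, and z then leads to the accepting state p4. Hence 2000102012 ∈ L(N).

2000102012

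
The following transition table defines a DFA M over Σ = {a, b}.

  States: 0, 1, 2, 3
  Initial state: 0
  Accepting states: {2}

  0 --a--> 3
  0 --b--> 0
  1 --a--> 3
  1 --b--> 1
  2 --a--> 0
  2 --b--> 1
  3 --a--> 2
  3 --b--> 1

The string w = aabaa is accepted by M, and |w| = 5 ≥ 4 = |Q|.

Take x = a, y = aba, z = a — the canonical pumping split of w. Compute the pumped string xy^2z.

aabaabaa

xy^2z = a·aba·aba·a = aabaabaa.
Reading y = aba takes M from 3 back to 3, so after x·y·y the machine is still in 3, and z then leads to the accepting state 2. Hence aabaabaa ∈ L(M).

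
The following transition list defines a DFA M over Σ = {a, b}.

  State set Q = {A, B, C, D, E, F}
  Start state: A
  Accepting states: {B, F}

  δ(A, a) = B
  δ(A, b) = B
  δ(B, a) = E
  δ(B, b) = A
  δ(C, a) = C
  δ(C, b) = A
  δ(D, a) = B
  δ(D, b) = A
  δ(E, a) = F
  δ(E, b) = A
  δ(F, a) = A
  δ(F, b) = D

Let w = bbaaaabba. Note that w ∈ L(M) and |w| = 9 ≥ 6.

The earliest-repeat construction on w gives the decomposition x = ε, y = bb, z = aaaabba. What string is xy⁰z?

aaaabba

xy⁰z = xz = ε·aaaabba = aaaabba.
Reading y = bb takes M from A back to A, so after x the machine is still in A, and z then leads to the accepting state B. Hence aaaabba ∈ L(M).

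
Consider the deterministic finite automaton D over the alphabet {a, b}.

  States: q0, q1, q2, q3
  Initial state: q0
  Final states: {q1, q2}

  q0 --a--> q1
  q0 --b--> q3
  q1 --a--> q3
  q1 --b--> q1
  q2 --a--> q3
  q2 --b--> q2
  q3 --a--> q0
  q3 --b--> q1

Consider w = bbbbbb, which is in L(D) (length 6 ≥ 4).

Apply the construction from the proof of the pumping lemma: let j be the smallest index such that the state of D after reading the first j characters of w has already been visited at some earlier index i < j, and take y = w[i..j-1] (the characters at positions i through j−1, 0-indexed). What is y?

State sequence: q0 -b-> q3 -b-> q1 -b-> q1 -b-> q1 -b-> q1 -b-> q1
First repeat at step 3: q1 was already visited.

So i = 2, j = 3, giving x = w[0:2] = bb, y = w[2:3] = b, z = w[3:6] = bbb.
Check: |xy| = 3 ≤ 4 and |y| = 1 ≥ 1. Reading y takes D from q1 back to q1, so every xyⁱz is accepted.

b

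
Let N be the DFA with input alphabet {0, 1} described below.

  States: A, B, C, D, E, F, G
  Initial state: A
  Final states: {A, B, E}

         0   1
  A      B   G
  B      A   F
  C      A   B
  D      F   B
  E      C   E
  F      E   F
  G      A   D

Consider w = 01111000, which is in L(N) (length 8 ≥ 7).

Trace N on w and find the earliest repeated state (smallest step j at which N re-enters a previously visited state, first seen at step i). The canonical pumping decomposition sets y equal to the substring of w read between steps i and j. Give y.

1

State sequence: A -0-> B -1-> F -1-> F -1-> F -1-> F -0-> E -0-> C -0-> A
First repeat at step 3: F was already visited.

So i = 2, j = 3, giving x = w[0:2] = 01, y = w[2:3] = 1, z = w[3:8] = 11000.
Check: |xy| = 3 ≤ 7 and |y| = 1 ≥ 1. Reading y takes N from F back to F, so every xyⁱz is accepted.
The DFA has 7 states, so the proof of the pumping lemma guarantees a repeated state among the first 7+1 visited; the segment between the two visits is the pumpable y.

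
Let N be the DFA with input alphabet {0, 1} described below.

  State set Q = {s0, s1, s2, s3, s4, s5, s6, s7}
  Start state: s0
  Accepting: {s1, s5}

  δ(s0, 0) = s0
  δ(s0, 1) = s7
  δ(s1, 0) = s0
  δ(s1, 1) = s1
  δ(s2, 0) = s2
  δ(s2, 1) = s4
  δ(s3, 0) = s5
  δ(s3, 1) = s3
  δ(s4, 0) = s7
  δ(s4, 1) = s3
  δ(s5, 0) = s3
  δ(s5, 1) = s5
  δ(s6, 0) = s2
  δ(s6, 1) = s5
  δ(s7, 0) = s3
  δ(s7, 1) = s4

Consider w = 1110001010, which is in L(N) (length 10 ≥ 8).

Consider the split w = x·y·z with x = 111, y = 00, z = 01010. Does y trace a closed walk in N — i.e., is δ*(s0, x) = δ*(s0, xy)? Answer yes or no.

yes

State sequence: s0 -1-> s7 -1-> s4 -1-> s3 -0-> s5 -0-> s3

After x (step 3): s3. After xy (step 5): s3.
They match, so y = 00 drives N around a cycle from s3 back to itself; pumping y any number of times keeps N in s3 before reading z, and xyⁱz ∈ L(N) for every i ≥ 0.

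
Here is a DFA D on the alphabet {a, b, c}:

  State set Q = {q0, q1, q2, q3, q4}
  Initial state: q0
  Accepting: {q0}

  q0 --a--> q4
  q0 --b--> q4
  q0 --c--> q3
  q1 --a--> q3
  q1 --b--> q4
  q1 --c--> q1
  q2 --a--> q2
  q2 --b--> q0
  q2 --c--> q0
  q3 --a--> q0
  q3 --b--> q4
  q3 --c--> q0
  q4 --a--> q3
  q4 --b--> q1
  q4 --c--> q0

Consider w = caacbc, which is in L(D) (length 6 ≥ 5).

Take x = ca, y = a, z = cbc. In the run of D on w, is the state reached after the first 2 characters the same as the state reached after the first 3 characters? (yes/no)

State sequence: q0 -c-> q3 -a-> q0 -a-> q4

After x (step 2): q0. After xy (step 3): q4.
They differ (q0 ≠ q4), so y is not a cycle from the state after x; this split is not the one the pumping-lemma construction produces, and pumping y need not keep the string in L(D).

no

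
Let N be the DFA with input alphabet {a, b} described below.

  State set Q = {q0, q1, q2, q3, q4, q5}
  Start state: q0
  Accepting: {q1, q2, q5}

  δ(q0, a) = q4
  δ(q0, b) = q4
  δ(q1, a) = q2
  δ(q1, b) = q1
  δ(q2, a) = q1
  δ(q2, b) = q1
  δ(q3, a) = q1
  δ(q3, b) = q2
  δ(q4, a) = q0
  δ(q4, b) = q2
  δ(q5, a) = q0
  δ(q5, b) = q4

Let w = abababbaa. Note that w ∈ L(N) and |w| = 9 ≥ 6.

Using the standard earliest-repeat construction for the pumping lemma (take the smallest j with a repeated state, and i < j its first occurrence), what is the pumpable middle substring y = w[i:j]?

State sequence: q0 -a-> q4 -b-> q2 -a-> q1 -b-> q1 -a-> q2 -b-> q1 -b-> q1 -a-> q2 -a-> q1
First repeat at step 4: q1 was already visited.

So i = 3, j = 4, giving x = w[0:3] = aba, y = w[3:4] = b, z = w[4:9] = abbaa.
Check: |xy| = 4 ≤ 6 and |y| = 1 ≥ 1. Reading y takes N from q1 back to q1, so every xyⁱz is accepted.
With |Q| = 6, pigeonhole forces a state repeat no later than step 6; the substring read between the first and second visits to that state can be pumped.

b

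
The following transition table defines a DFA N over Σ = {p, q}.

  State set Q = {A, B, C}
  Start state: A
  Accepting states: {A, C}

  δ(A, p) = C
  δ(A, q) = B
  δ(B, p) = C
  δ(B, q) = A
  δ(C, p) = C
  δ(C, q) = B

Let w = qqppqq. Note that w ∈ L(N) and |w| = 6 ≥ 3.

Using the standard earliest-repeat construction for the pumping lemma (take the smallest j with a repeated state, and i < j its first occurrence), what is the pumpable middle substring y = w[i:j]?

qq

State sequence: A -q-> B -q-> A -p-> C -p-> C -q-> B -q-> A
First repeat at step 2: A was already visited.

So i = 0, j = 2, giving x = w[0:0] = ε, y = w[0:2] = qq, z = w[2:6] = ppqq.
Check: |xy| = 2 ≤ 3 and |y| = 2 ≥ 1. Reading y takes N from A back to A, so every xyⁱz is accepted.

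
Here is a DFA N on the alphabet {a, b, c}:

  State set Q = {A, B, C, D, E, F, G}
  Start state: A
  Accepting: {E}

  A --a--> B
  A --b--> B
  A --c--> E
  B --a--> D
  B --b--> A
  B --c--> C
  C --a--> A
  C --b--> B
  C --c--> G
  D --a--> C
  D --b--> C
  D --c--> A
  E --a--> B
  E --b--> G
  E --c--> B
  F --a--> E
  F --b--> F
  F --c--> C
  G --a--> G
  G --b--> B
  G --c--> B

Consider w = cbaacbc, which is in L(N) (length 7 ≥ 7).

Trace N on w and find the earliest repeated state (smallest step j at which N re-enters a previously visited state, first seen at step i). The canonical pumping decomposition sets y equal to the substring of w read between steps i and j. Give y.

a

State sequence: A -c-> E -b-> G -a-> G -a-> G -c-> B -b-> A -c-> E
First repeat at step 3: G was already visited.

So i = 2, j = 3, giving x = w[0:2] = cb, y = w[2:3] = a, z = w[3:7] = acbc.
Check: |xy| = 3 ≤ 7 and |y| = 1 ≥ 1. Reading y takes N from G back to G, so every xyⁱz is accepted.
The DFA has 7 states, so the proof of the pumping lemma guarantees a repeated state among the first 7+1 visited; the segment between the two visits is the pumpable y.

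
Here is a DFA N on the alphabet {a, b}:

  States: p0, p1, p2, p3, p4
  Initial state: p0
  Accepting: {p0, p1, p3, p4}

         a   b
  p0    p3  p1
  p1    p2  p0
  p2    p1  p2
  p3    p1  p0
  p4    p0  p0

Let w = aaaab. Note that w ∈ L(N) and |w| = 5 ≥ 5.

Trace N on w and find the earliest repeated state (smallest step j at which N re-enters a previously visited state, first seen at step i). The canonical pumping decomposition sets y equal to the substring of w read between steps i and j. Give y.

aa

Run of N on w = a a a a b:
  step 0: p0  (start)
  step 1: p3  (read a: p0→p3)
  step 2: p1  (read a: p3→p1)
  step 3: p2  (read a: p1→p2)
  step 4: p1  (read a: p2→p1)   ← first repeat (p1 seen earlier)
  step 5: p0  (read b: p1→p0)

So i = 2, j = 4, giving x = w[0:2] = aa, y = w[2:4] = aa, z = w[4:5] = b.
Check: |xy| = 4 ≤ 5 and |y| = 2 ≥ 1. Reading y takes N from p1 back to p1, so every xyⁱz is accepted.
The DFA has 5 states, so the proof of the pumping lemma guarantees a repeated state among the first 5+1 visited; the segment between the two visits is the pumpable y.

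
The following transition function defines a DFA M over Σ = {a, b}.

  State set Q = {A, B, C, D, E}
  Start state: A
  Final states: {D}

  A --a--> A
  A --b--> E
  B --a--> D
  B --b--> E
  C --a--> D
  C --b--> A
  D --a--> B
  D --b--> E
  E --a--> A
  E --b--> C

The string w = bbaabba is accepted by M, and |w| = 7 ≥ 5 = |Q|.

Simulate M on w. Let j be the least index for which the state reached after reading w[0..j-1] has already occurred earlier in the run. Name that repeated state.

State sequence: A -b-> E -b-> C -a-> D -a-> B -b-> E -b-> C -a-> D
First repeat at step 5: E was already visited.

The earliest repeat is at step j = 5: M is in E, which it already visited at step i = 1.
With |Q| = 5, pigeonhole forces a state repeat no later than step 5; the substring read between the first and second visits to that state can be pumped.

E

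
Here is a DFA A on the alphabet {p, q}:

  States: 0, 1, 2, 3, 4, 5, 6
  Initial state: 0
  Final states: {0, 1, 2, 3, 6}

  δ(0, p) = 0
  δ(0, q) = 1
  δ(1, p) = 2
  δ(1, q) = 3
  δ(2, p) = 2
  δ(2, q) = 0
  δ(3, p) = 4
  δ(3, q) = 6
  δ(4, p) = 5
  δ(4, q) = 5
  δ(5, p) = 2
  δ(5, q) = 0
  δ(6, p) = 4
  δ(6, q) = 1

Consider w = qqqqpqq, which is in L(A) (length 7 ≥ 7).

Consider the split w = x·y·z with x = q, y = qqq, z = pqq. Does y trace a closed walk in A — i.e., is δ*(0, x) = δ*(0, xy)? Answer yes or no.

Run of A on the first 4 characters of w = q q q q:
  step 0: 0  (start)
  step 1: 1  (read q: 0→1)
  step 2: 3  (read q: 1→3)
  step 3: 6  (read q: 3→6)
  step 4: 1  (read q: 6→1)

After x (step 1): 1. After xy (step 4): 1.
They match, so y = qqq drives A around a cycle from 1 back to itself; pumping y any number of times keeps A in 1 before reading z, and xyⁱz ∈ L(A) for every i ≥ 0.

yes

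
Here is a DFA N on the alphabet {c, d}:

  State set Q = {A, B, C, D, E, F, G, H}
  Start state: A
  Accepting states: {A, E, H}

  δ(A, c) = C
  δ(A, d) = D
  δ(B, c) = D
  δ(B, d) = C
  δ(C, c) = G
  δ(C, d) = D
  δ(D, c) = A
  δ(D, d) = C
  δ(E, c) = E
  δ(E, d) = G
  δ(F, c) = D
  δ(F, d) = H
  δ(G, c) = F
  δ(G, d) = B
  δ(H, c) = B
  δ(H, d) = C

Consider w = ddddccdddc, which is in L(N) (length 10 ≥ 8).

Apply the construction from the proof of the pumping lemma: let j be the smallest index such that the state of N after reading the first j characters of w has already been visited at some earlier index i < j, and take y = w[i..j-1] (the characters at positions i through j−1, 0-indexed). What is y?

dd

Run of N on w = d d d d c c d d d c:
  step 0: A  (start)
  step 1: D  (read d: A→D)
  step 2: C  (read d: D→C)
  step 3: D  (read d: C→D)   ← first repeat (D seen earlier)
  step 4: C  (read d: D→C)
  step 5: G  (read c: C→G)
  step 6: F  (read c: G→F)
  step 7: H  (read d: F→H)
  step 8: C  (read d: H→C)
  step 9: D  (read d: C→D)
  step 10: A  (read c: D→A)

So i = 1, j = 3, giving x = w[0:1] = d, y = w[1:3] = dd, z = w[3:10] = dccdddc.
Check: |xy| = 3 ≤ 8 and |y| = 2 ≥ 1. Reading y takes N from D back to D, so every xyⁱz is accepted.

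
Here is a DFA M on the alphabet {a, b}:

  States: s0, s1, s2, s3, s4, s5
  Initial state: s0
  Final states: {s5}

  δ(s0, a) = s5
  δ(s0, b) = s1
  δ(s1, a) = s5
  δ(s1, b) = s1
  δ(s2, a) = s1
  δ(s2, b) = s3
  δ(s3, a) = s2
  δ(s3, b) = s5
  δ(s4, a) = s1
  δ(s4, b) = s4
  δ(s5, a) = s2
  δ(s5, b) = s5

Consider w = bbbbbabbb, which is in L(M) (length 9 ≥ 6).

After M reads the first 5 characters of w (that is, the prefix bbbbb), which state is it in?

State sequence: s0 -b-> s1 -b-> s1 -b-> s1 -b-> s1 -b-> s1

After reading 5 characters, M is in state s1.

s1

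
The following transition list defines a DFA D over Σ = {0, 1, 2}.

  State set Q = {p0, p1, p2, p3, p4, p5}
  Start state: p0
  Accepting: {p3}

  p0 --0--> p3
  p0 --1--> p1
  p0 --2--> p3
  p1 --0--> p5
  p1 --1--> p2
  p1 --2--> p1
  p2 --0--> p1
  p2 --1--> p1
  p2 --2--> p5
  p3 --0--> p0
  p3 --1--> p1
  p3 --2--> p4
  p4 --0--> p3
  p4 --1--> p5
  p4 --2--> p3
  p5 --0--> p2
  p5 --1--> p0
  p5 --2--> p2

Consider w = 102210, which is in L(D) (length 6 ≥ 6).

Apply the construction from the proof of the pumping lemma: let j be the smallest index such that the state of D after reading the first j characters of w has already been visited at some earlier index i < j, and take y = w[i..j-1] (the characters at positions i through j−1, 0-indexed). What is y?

Run of D on w = 1 0 2 2 1 0:
  step 0: p0  (start)
  step 1: p1  (read 1: p0→p1)
  step 2: p5  (read 0: p1→p5)
  step 3: p2  (read 2: p5→p2)
  step 4: p5  (read 2: p2→p5)   ← first repeat (p5 seen earlier)
  step 5: p0  (read 1: p5→p0)
  step 6: p3  (read 0: p0→p3)

So i = 2, j = 4, giving x = w[0:2] = 10, y = w[2:4] = 22, z = w[4:6] = 10.
Check: |xy| = 4 ≤ 6 and |y| = 2 ≥ 1. Reading y takes D from p5 back to p5, so every xyⁱz is accepted.

22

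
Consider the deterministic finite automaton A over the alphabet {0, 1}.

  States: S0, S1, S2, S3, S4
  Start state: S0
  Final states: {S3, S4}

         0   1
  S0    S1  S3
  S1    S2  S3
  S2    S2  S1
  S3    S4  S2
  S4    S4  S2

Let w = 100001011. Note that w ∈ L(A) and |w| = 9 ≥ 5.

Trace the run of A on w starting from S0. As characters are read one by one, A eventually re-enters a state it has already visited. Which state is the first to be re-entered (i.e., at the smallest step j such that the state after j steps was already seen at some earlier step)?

S4

Run of A on w = 1 0 0 0 0 1 0 1 1:
  step 0: S0  (start)
  step 1: S3  (read 1: S0→S3)
  step 2: S4  (read 0: S3→S4)
  step 3: S4  (read 0: S4→S4)   ← first repeat (S4 seen earlier)
  step 4: S4  (read 0: S4→S4)
  step 5: S4  (read 0: S4→S4)
  step 6: S2  (read 1: S4→S2)
  step 7: S2  (read 0: S2→S2)
  step 8: S1  (read 1: S2→S1)
  step 9: S3  (read 1: S1→S3)

The earliest repeat is at step j = 3: A is in S4, which it already visited at step i = 2.
With |Q| = 5, pigeonhole forces a state repeat no later than step 5; the substring read between the first and second visits to that state can be pumped.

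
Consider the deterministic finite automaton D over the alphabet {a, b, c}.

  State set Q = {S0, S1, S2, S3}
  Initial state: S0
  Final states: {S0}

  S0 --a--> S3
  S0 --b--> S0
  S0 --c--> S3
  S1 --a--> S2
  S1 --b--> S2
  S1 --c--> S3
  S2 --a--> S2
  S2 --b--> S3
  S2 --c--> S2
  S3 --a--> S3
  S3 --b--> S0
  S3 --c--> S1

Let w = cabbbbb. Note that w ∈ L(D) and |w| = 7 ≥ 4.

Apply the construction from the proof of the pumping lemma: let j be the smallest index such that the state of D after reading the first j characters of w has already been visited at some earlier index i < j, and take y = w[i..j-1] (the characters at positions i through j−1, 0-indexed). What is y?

State sequence: S0 -c-> S3 -a-> S3 -b-> S0 -b-> S0 -b-> S0 -b-> S0 -b-> S0
First repeat at step 2: S3 was already visited.

So i = 1, j = 2, giving x = w[0:1] = c, y = w[1:2] = a, z = w[2:7] = bbbbb.
Check: |xy| = 2 ≤ 4 and |y| = 1 ≥ 1. Reading y takes D from S3 back to S3, so every xyⁱz is accepted.

a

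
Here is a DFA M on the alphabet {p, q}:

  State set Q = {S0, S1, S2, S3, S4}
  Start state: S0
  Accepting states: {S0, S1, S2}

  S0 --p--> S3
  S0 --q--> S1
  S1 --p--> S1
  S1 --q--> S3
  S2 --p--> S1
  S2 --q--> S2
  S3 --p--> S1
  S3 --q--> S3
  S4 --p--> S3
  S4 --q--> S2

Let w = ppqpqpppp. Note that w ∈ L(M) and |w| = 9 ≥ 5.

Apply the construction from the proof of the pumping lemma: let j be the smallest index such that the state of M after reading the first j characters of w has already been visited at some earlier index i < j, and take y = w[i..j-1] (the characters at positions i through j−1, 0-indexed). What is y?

Run of M on w = p p q p q p p p p:
  step 0: S0  (start)
  step 1: S3  (read p: S0→S3)
  step 2: S1  (read p: S3→S1)
  step 3: S3  (read q: S1→S3)   ← first repeat (S3 seen earlier)
  step 4: S1  (read p: S3→S1)
  step 5: S3  (read q: S1→S3)
  step 6: S1  (read p: S3→S1)
  step 7: S1  (read p: S1→S1)
  step 8: S1  (read p: S1→S1)
  step 9: S1  (read p: S1→S1)

So i = 1, j = 3, giving x = w[0:1] = p, y = w[1:3] = pq, z = w[3:9] = pqpppp.
Check: |xy| = 3 ≤ 5 and |y| = 2 ≥ 1. Reading y takes M from S3 back to S3, so every xyⁱz is accepted.
Since M has 5 states, any run of length ≥ 5 visits 5+1 states, so by pigeonhole some state repeats within the first 5 steps — that repeat gives the pumpable loop.

pq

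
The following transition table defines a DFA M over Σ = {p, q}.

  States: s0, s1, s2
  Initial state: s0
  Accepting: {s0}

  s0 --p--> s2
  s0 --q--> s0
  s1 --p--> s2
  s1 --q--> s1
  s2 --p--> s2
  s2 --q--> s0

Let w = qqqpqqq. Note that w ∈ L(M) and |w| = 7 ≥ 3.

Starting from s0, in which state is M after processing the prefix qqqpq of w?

s0

Run of M on the first 5 characters of w = q q q p q:
  step 0: s0  (start)
  step 1: s0  (read q: s0→s0)
  step 2: s0  (read q: s0→s0)
  step 3: s0  (read q: s0→s0)
  step 4: s2  (read p: s0→s2)
  step 5: s0  (read q: s2→s0)

After reading 5 characters, M is in state s0.
(This kind of state-tracing is the core of the pumping-lemma construction: with 3 states, pigeonhole forces a repeat within the first 3 steps.)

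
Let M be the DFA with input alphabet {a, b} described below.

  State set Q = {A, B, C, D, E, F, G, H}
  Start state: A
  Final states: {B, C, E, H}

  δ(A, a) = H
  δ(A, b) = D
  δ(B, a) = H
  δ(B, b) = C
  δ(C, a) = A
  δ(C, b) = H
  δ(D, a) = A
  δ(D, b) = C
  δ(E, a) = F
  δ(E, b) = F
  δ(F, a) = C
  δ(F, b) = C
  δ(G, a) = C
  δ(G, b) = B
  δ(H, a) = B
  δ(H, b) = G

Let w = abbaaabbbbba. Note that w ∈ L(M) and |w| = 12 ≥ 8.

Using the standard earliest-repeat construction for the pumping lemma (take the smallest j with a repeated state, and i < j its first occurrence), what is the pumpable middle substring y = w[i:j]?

bba

Run of M on w = a b b a a a b b b b b a:
  step 0: A  (start)
  step 1: H  (read a: A→H)
  step 2: G  (read b: H→G)
  step 3: B  (read b: G→B)
  step 4: H  (read a: B→H)   ← first repeat (H seen earlier)
  step 5: B  (read a: H→B)
  step 6: H  (read a: B→H)
  step 7: G  (read b: H→G)
  step 8: B  (read b: G→B)
  step 9: C  (read b: B→C)
  step 10: H  (read b: C→H)
  step 11: G  (read b: H→G)
  step 12: C  (read a: G→C)

So i = 1, j = 4, giving x = w[0:1] = a, y = w[1:4] = bba, z = w[4:12] = aabbbbba.
Check: |xy| = 4 ≤ 8 and |y| = 3 ≥ 1. Reading y takes M from H back to H, so every xyⁱz is accepted.
With |Q| = 8, pigeonhole forces a state repeat no later than step 8; the substring read between the first and second visits to that state can be pumped.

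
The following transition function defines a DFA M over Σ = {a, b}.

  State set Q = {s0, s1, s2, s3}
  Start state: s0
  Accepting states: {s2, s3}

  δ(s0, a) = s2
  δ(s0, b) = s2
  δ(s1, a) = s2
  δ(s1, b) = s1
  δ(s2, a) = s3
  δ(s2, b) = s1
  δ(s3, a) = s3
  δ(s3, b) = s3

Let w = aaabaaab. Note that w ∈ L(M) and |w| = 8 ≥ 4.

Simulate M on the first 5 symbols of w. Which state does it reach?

Run of M on the first 5 characters of w = a a a b a:
  step 0: s0  (start)
  step 1: s2  (read a: s0→s2)
  step 2: s3  (read a: s2→s3)
  step 3: s3  (read a: s3→s3)
  step 4: s3  (read b: s3→s3)
  step 5: s3  (read a: s3→s3)

After reading 5 characters, M is in state s3.

s3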